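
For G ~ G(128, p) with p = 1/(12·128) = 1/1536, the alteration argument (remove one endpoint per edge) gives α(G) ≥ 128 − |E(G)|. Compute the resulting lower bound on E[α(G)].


E[|E(G)|] = C(128, 2)·p = 8128 · (1/1536) = 127/24.
E[α(G)] ≥ n − E[|E(G)|] = 128 − 127/24 = 2945/24.
Numerically: ≈ 122.708.
(This is only a lower bound; the true E[α(G)] may be larger.)

E[α(G)] ≥ 2945/24 ≈ 122.708.


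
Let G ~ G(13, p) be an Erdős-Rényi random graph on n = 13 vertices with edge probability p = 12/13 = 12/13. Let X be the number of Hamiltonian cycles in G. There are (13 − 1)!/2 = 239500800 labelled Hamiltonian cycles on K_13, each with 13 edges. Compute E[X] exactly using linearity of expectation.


K_13 has (13 − 1)!/2 = 239500800 labelled Hamiltonian cycles.
For each such Hamiltonian cycle H, let X_H = 1 if all 13 edges of H are present in G. Then P[X_H = 1] = p^{13} = (12/13)^{13} = 106993205379072/302875106592253.
By linearity of expectation: E[X] = Σ_H E[X_H] = 239500800 · p^{13} = 239500800 · 106993205379072/302875106592253 = 25624958282852047257600/302875106592253.
Numerically: E[X] ≈ 8.46e+07.

E[X] = 239500800 · (12/13)^{13} = 25624958282852047257600/302875106592253 ≈ 8.46e+07.


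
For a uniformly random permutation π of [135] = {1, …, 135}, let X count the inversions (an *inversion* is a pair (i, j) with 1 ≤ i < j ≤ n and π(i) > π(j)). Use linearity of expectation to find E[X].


Write X = Σ X_I over the C(135, 2) = 9045 pairs i < j, with X_I the indicator of one inversion.
There are 9045 indicators.
For each fixed pair i < j, the values π(i) and π(j) are two distinct elements of {1, …, 135} in uniformly random order; by symmetry P[π(i) > π(j)] = 1/2.
By linearity: E[X] = 9045 · (1/2) = C(135, 2) · (1/2) = 9045/2 = 9045/2 ≈ 4522.50000.

E[X] = 9045/2 = 4522.50000.


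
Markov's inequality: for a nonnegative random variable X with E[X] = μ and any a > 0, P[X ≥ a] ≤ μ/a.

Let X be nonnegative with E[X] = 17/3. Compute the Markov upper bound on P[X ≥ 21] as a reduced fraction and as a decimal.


μ = E[X] = 17/3, a = 21.
Markov: P[X ≥ 21] ≤ μ/a = (17/3)/21 = 17/63.
Numerically: ≈ 0.26984.
(Since a = 21 > μ = 5.66667, the bound 17/63 is < 1 and informative.)

P[X ≥ 21] ≤ 17/63 ≈ 0.26984.


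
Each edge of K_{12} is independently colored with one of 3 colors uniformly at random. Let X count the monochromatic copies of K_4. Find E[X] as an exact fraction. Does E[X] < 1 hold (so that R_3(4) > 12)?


E[X] = C(12, 4) · 3^{1 − 6} = 495 · 3^{−5} = 495/243.
As a reduced fraction: E[X] = 55/27 ≈ 2.0370370.
Is E[X] < 1? NO.
Since E[X] ≥ 1, the first-moment bound is inconclusive at n = 12; it does NOT by itself certify R_3(4) > 12.

E[X] = 55/27 ≈ 2.0370370; E[X] ≥ 1; first-moment method inconclusive here.


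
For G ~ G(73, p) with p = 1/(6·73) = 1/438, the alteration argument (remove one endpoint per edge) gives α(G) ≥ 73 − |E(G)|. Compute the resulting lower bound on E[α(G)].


E[|E(G)|] = C(73, 2)·p = 2628 · (1/438) = 6.
E[α(G)] ≥ n − E[|E(G)|] = 73 − 6 = 67.
Numerically: ≈ 67.000000.
(This is only a lower bound; the true E[α(G)] may be larger.)

E[α(G)] ≥ 67 ≈ 67.000000.


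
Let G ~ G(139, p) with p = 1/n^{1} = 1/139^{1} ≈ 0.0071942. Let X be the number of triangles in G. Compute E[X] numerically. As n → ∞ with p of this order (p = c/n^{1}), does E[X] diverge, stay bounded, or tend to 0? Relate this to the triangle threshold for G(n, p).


Number of potential triangles: C(139, 3) = 437989.
Each occurs with probability p³ ≈ (0.0071942)³ ≈ 3.7235364e-07.
By linearity: E[X] = C(139, 3)·p³ ≈ 437989 · 3.7235364e-07 ≈ 0.16309.
Here α = 1, so p = 1/n is exactly at the triangle threshold p ~ 1/n. Asymptotically E[X] → c³/6 = 1³/6 = 1/6 ≈ 0.16667, a bounded constant. In this regime the triangle count is asymptotically Poisson(c³/6).

E[X] ≈ 0.16309; in regime p = Θ(1/n^{1}) E[X] stays bounded (at the triangle threshold p ~ 1/n).


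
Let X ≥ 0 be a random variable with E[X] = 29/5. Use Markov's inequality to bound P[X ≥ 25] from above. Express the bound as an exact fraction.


μ = E[X] = 29/5, a = 25.
Markov: P[X ≥ 25] ≤ μ/a = (29/5)/25 = 29/125.
Numerically: ≈ 0.23200.
(Since a = 25 > μ = 5.80000, the bound 29/125 is < 1 and informative.)

P[X ≥ 25] ≤ 29/125 ≈ 0.23200.


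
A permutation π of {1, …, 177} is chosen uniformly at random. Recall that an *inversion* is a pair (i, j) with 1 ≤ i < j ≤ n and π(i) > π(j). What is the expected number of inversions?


Write X = Σ X_I over the C(177, 2) = 15576 pairs i < j, with X_I the indicator of one inversion.
There are 15576 indicators.
For each fixed pair i < j, the values π(i) and π(j) are two distinct elements of {1, …, 177} in uniformly random order; by symmetry P[π(i) > π(j)] = 1/2.
By linearity: E[X] = 15576 · (1/2) = C(177, 2) · (1/2) = 15576/2 = 7788 ≈ 7788.00000.

E[X] = 7788 = 7788.00000.


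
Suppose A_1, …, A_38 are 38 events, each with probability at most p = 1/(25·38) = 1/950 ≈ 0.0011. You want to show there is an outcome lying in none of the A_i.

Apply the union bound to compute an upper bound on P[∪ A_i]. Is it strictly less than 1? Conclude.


Union bound: P[∪_{i=1}^{38} A_i] ≤ Σ_i P[A_i] ≤ 38·p = 38·(1/950) = 1/25.
Numerically: 1/25 ≈ 0.0400.
Is 1/25 < 1? YES.
Since P[∪ A_i] ≤ 1/25 < 1, the complement has P[∩ A_i^c] ≥ 1 − 1/25 = 24/25 > 0, so some outcome avoids every A_i.

38·p = 1/25 ≈ 0.0400; existence CERTIFIED by the union bound.


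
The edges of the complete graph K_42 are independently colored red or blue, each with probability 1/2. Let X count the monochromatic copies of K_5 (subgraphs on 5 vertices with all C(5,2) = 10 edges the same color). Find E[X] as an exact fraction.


Let X = Σ_S X_S over the C(42, 5) = 850668 subsets S of size 5, where X_S = 1 if the K_5 on S is monochromatic.
For a fixed S, the K_5 on S has C(5, 2) = 10 edges. P[all 10 edges red] = (1/2)^10, and likewise for blue, so P[monochromatic] = 2·(1/2)^10 = 2^{1 − 10} = 1/512.
By linearity: E[X] = C(42, 5) · 2^{1 − 10} = 850668 · 1/512 = 212667/128.
Numerically: E[X] ≈ 1661.46094.

E[X] = C(42,5)·2^(1−C(5,2)) = 212667/128 ≈ 1661.46094.


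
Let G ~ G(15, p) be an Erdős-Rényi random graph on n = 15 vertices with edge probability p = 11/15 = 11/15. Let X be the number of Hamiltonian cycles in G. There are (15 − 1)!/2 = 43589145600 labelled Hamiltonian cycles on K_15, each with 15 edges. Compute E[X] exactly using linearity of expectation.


K_15 has (15 − 1)!/2 = 43589145600 labelled Hamiltonian cycles.
For each such Hamiltonian cycle H, let X_H = 1 if all 15 edges of H are present in G. Then P[X_H = 1] = p^{15} = (11/15)^{15} = 4177248169415651/437893890380859375.
By linearity: E[X] = Σ_H E[X_H] = 43589145600 · p^{15} = 43589145600 · 4177248169415651/437893890380859375 = 29972457393249757754368/72081298828125.
Numerically: E[X] ≈ 4.1581e+08.

E[X] = 43589145600 · (11/15)^{15} = 29972457393249757754368/72081298828125 ≈ 4.1581e+08.


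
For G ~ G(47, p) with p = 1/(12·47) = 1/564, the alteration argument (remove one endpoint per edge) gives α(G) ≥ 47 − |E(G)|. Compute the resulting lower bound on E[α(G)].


E[|E(G)|] = C(47, 2)·p = 1081 · (1/564) = 23/12.
E[α(G)] ≥ n − E[|E(G)|] = 47 − 23/12 = 541/12.
Numerically: ≈ 45.083333.
(This is only a lower bound; the true E[α(G)] may be larger.)

E[α(G)] ≥ 541/12 ≈ 45.083333.


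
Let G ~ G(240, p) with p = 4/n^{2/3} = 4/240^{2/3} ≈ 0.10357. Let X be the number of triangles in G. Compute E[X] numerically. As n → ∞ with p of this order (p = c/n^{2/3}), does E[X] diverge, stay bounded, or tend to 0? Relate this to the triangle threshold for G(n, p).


Number of potential triangles: C(240, 3) = 2275280.
Each occurs with probability p³ ≈ (0.10357)³ ≈ 1.1111111e-03.
By linearity: E[X] = C(240, 3)·p³ ≈ 2275280 · 1.1111111e-03 ≈ 2528.08889.
Since α = 2/3 < 1, p = c/n^{2/3} ≫ 1/n is above the triangle threshold p ~ 1/n. Asymptotically E[X] ~ (c³/6)·n^{3(1−α)} = (4³/6)·n^{1} → ∞; triangles are abundant w.h.p.

E[X] ≈ 2528.08889; in regime p = Θ(1/n^{2/3}) E[X] diverges (above the triangle threshold p ~ 1/n).


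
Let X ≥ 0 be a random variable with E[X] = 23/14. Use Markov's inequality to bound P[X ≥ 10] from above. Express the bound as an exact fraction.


μ = E[X] = 23/14, a = 10.
Markov: P[X ≥ 10] ≤ μ/a = (23/14)/10 = 23/140.
Numerically: ≈ 0.1643.
(Since a = 10 > μ = 1.6429, the bound 23/140 is < 1 and informative.)

P[X ≥ 10] ≤ 23/140 ≈ 0.1643.


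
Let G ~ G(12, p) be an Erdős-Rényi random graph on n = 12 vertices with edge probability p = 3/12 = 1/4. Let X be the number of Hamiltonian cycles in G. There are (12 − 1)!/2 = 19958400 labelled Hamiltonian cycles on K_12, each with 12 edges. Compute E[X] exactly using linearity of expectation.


K_12 has (12 − 1)!/2 = 19958400 labelled Hamiltonian cycles.
For each such Hamiltonian cycle H, let X_H = 1 if all 12 edges of H are present in G. Then P[X_H = 1] = p^{12} = (1/4)^{12} = 1/16777216.
Summing the indicators: E[X] = Σ_H E[X_H] = 19958400 · p^{12} = 19958400 · 1/16777216 = 155925/131072.
Numerically: E[X] ≈ 1.19.

E[X] = 19958400 · (1/4)^{12} = 155925/131072 ≈ 1.19.


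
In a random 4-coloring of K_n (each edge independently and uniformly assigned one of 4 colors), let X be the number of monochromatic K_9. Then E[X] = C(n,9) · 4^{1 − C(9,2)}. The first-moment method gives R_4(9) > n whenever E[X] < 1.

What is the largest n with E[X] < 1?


We need C(n, 9) · 4^{1 − 36} < 1, i.e. C(n, 9) < 4^{36 − 1} = 1180591620717411303424.
Check values of n near the boundary:
  n = 911: C(911, 9) = 1144686900492291197405; 1144686900492291197405 < 1180591620717411303424? YES
  n = 912: C(912, 9) = 1156095740032081475120; 1156095740032081475120 < 1180591620717411303424? YES
  n = 913: C(913, 9) = 1167605542753639808390; 1167605542753639808390 < 1180591620717411303424? YES
  n = 914: C(914, 9) = 1179217089587653905932; 1179217089587653905932 < 1180591620717411303424? YES
  n = 915: C(915, 9) = 1190931166636537885130; 1190931166636537885130 < 1180591620717411303424? NO
  n = 916: C(916, 9) = 1202748565202942340440; 1202748565202942340440 < 1180591620717411303424? NO
  n = 917: C(917, 9) = 1214670081818390006810; 1214670081818390006810 < 1180591620717411303424? NO
The largest n with C(n, 9) < 1180591620717411303424 is n = 914 (where E[X] = 294804272396913476483/295147905179352825856 ≈ 0.999). Hence R_4(9) > 914, i.e. R_4(9) ≥ 915.

Largest n = 914; hence R_4(9) > 914.


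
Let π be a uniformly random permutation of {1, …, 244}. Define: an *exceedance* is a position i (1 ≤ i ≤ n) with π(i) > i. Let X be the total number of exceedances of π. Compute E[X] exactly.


Write X = Σ_{i=1}^{244} X_i, where X_i = 1_{π(i) > i}.
For each fixed i, π(i) is uniform over {1, …, 244} (marginal of a uniform permutation), so P[π(i) > i] = (n − i)/n. Summing: Σ_{i=1}^{244} (n − i)/n = (0 + 1 + … + 243)/244 = 244(244 − 1)/(2·244) = (244 − 1)/2.
Hence E[X] = Σ_{i=1}^{244} (244 − i)/244 = 243/2 ≈ 121.500000.

E[X] = 243/2 = 121.500000.


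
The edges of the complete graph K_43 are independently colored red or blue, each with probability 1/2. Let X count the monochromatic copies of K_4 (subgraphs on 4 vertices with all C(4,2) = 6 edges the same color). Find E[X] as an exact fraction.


Let X = Σ_S X_S over the C(43, 4) = 123410 subsets S of size 4, where X_S = 1 if the K_4 on S is monochromatic.
For a fixed S, the K_4 on S has C(4, 2) = 6 edges. P[all 6 edges red] = (1/2)^6, and likewise for blue, so P[monochromatic] = 2·(1/2)^6 = 2^{1 − 6} = 1/32.
Summing: E[X] = C(43, 4) · 2^{1 − 6} = 123410 · 1/32 = 61705/16.
Numerically: E[X] ≈ 3856.562500.

E[X] = C(43,4)·2^(1−C(4,2)) = 61705/16 ≈ 3856.562500.


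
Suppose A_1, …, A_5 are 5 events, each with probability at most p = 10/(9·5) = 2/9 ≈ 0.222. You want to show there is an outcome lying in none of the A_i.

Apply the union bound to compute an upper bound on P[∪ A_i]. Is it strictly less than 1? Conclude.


Union bound: P[∪_{i=1}^{5} A_i] ≤ Σ_i P[A_i] ≤ 5·p = 5·(2/9) = 10/9.
Numerically: 10/9 ≈ 1.111.
Is 10/9 < 1? NO.
Since the bound 10/9 is ≥ 1, the union bound is uninformative here; it does NOT by itself certify existence.

5·p = 10/9 ≈ 1.111; existence NOT certified by the union bound.


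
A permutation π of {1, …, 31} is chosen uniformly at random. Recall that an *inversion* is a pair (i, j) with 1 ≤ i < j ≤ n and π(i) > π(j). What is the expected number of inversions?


Write X = Σ X_I over the C(31, 2) = 465 pairs i < j, with X_I the indicator of one inversion.
There are 465 indicators.
For each fixed pair i < j, the values π(i) and π(j) are two distinct elements of {1, …, 31} in uniformly random order; by symmetry P[π(i) > π(j)] = 1/2.
By linearity: E[X] = 465 · (1/2) = C(31, 2) · (1/2) = 465/2 = 465/2 ≈ 232.5000.

E[X] = 465/2 = 232.5000.


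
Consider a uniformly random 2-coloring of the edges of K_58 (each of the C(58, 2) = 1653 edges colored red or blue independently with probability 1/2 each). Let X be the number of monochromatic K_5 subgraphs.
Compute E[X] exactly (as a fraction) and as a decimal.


Let X = Σ_S X_S over the C(58, 5) = 4582116 subsets S of size 5, where X_S = 1 if the K_5 on S is monochromatic.
For a fixed S, the K_5 on S has C(5, 2) = 10 edges. P[all 10 edges red] = (1/2)^10, and likewise for blue, so P[monochromatic] = 2·(1/2)^10 = 2^{1 − 10} = 1/512.
By linearity: E[X] = C(58, 5) · 2^{1 − 10} = 4582116 · 1/512 = 1145529/128.
Numerically: E[X] ≈ 8949.4453.

E[X] = C(58,5)·2^(1−C(5,2)) = 1145529/128 ≈ 8949.4453.


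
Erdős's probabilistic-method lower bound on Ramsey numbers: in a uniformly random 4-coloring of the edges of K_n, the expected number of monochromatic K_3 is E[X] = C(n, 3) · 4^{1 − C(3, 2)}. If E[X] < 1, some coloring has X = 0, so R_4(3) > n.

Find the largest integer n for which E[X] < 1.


We need C(n, 3) · 4^{1 − 3} < 1, i.e. C(n, 3) < 4^{3 − 1} = 16.
Check values of n near the boundary:
  n = 3: C(3, 3) = 1; 1 < 16? YES
  n = 4: C(4, 3) = 4; 4 < 16? YES
  n = 5: C(5, 3) = 10; 10 < 16? YES
  n = 6: C(6, 3) = 20; 20 < 16? NO
The largest n with C(n, 3) < 16 is n = 5 (where E[X] = 5/8 ≈ 0.6250000). Hence R_4(3) > 5, i.e. R_4(3) ≥ 6.

Largest n = 5; hence R_4(3) > 5.


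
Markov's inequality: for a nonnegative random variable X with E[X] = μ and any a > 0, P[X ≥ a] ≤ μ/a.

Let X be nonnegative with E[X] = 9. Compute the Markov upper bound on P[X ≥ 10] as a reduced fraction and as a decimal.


μ = E[X] = 9, a = 10.
Markov: P[X ≥ 10] ≤ μ/a = (9)/10 = 9/10.
Numerically: ≈ 0.90000.
(Since a = 10 > μ = 9.00000, the bound 9/10 is < 1 and informative.)

P[X ≥ 10] ≤ 9/10 ≈ 0.90000.


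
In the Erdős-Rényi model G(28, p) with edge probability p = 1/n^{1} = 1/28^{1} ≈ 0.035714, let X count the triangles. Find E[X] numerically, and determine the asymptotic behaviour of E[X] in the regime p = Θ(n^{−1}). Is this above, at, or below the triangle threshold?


Number of potential triangles: C(28, 3) = 3276.
Each occurs with probability p³ ≈ (0.035714)³ ≈ 4.5553936e-05.
By linearity: E[X] = C(28, 3)·p³ ≈ 3276 · 4.5553936e-05 ≈ 0.14923.
Here α = 1, so p = 1/n is exactly at the triangle threshold p ~ 1/n. Asymptotically E[X] → c³/6 = 1³/6 = 1/6 ≈ 0.16667, a bounded constant. In this regime the triangle count is asymptotically Poisson(c³/6).

E[X] ≈ 0.14923; in regime p = Θ(1/n^{1}) E[X] stays bounded (at the triangle threshold p ~ 1/n).


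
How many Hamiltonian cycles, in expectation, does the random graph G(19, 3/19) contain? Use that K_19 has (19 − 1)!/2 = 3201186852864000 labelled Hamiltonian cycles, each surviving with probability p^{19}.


K_19 has (19 − 1)!/2 = 3201186852864000 labelled Hamiltonian cycles.
For each such Hamiltonian cycle H, let X_H = 1 if all 19 edges of H are present in G. Then P[X_H = 1] = p^{19} = (3/19)^{19} = 1162261467/1978419655660313589123979.
By linearity: E[X] = Σ_H E[X_H] = 3201186852864000 · p^{19} = 3201186852864000 · 1162261467/1978419655660313589123979 = 3720616127750825791488000/1978419655660313589123979.
Numerically: E[X] ≈ 1.881.

E[X] = 3201186852864000 · (3/19)^{19} = 3720616127750825791488000/1978419655660313589123979 ≈ 1.881.


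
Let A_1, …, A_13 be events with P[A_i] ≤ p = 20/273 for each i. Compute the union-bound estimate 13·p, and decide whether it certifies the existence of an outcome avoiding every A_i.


Union bound: P[∪_{i=1}^{13} A_i] ≤ Σ_i P[A_i] ≤ 13·p = 13·(20/273) = 20/21.
Numerically: 20/21 ≈ 0.95238.
Is 20/21 < 1? YES.
Since P[∪ A_i] ≤ 20/21 < 1, the complement has P[∩ A_i^c] ≥ 1 − 20/21 = 1/21 > 0, so some outcome avoids every A_i.

13·p = 20/21 ≈ 0.95238; existence CERTIFIED by the union bound.


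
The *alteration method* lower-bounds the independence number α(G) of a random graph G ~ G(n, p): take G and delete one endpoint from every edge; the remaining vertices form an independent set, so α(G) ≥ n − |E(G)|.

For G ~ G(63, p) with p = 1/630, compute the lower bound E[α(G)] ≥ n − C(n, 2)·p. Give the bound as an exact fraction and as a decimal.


E[|E(G)|] = C(63, 2)·p = 1953 · (1/630) = 31/10.
E[α(G)] ≥ n − E[|E(G)|] = 63 − 31/10 = 599/10.
Numerically: ≈ 59.9000.
(This is only a lower bound; the true E[α(G)] may be larger.)

E[α(G)] ≥ 599/10 ≈ 59.9000.


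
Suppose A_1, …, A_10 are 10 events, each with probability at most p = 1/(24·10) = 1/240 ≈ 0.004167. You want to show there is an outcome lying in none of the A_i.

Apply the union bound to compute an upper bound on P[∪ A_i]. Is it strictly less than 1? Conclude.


Union bound: P[∪_{i=1}^{10} A_i] ≤ Σ_i P[A_i] ≤ 10·p = 10·(1/240) = 1/24.
Numerically: 1/24 ≈ 0.041667.
Is 1/24 < 1? YES.
Since P[∪ A_i] ≤ 1/24 < 1, the complement has P[∩ A_i^c] ≥ 1 − 1/24 = 23/24 > 0, so some outcome avoids every A_i.

10·p = 1/24 ≈ 0.041667; existence CERTIFIED by the union bound.


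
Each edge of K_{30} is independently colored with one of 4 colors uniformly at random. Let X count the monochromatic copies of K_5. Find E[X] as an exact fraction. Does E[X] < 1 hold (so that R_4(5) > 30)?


E[X] = C(30, 5) · 4^{1 − 10} = 142506 · 4^{−9} = 142506/262144.
As a reduced fraction: E[X] = 71253/131072 ≈ 0.54362.
Is E[X] < 1? YES.
Since E[X] < 1, there exists a 4-coloring of K_{30} with no monochromatic K_5; hence R_4(5) > 30.

E[X] = 71253/131072 ≈ 0.54362; E[X] < 1, so R_4(5) > 30.


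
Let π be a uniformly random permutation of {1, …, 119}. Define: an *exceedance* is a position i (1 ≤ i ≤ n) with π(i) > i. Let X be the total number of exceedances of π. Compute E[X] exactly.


Write X = Σ_{i=1}^{119} X_i, where X_i = 1_{π(i) > i}.
For each fixed i, π(i) is uniform over {1, …, 119} (marginal of a uniform permutation), so P[π(i) > i] = (n − i)/n. Summing: Σ_{i=1}^{119} (n − i)/n = (0 + 1 + … + 118)/119 = 119(119 − 1)/(2·119) = (119 − 1)/2.
Hence E[X] = Σ_{i=1}^{119} (119 − i)/119 = 59 ≈ 59.000.

E[X] = 59 = 59.000.


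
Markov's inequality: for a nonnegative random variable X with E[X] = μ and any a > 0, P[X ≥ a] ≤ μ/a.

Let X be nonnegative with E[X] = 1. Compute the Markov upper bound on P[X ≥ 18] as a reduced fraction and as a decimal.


μ = E[X] = 1, a = 18.
Markov: P[X ≥ 18] ≤ μ/a = (1)/18 = 1/18.
Numerically: ≈ 0.056.
(Since a = 18 > μ = 1.000, the bound 1/18 is < 1 and informative.)

P[X ≥ 18] ≤ 1/18 ≈ 0.056.


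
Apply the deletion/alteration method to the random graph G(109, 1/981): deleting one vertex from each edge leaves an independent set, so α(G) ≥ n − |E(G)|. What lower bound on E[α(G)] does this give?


E[|E(G)|] = C(109, 2)·p = 5886 · (1/981) = 6.
E[α(G)] ≥ n − E[|E(G)|] = 109 − 6 = 103.
Numerically: ≈ 103.0000.
(This is only a lower bound; the true E[α(G)] may be larger.)

E[α(G)] ≥ 103 ≈ 103.0000.


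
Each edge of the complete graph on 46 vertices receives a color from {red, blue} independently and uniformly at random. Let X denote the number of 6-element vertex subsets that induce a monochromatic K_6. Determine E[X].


Let X = Σ_S X_S over the C(46, 6) = 9366819 subsets S of size 6, where X_S = 1 if the K_6 on S is monochromatic.
For a fixed S, the K_6 on S has C(6, 2) = 15 edges. P[all 15 edges red] = (1/2)^15, and likewise for blue, so P[monochromatic] = 2·(1/2)^15 = 2^{1 − 15} = 1/16384.
Summing: E[X] = C(46, 6) · 2^{1 − 15} = 9366819 · 1/16384 = 9366819/16384.
Numerically: E[X] ≈ 571.705.

E[X] = C(46,6)·2^(1−C(6,2)) = 9366819/16384 ≈ 571.705.


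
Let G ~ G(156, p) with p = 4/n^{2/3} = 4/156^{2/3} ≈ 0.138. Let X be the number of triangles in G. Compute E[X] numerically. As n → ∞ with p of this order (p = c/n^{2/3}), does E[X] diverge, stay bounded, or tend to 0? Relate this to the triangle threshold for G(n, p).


Number of potential triangles: C(156, 3) = 620620.
Each occurs with probability p³ ≈ (0.138)³ ≈ 2.629849e-03.
By linearity: E[X] = C(156, 3)·p³ ≈ 620620 · 2.629849e-03 ≈ 1632.1368.
Since α = 2/3 < 1, p = c/n^{2/3} ≫ 1/n is above the triangle threshold p ~ 1/n. Asymptotically E[X] ~ (c³/6)·n^{3(1−α)} = (4³/6)·n^{1} → ∞; triangles are abundant w.h.p.

E[X] ≈ 1632.1368; in regime p = Θ(1/n^{2/3}) E[X] diverges (above the triangle threshold p ~ 1/n).


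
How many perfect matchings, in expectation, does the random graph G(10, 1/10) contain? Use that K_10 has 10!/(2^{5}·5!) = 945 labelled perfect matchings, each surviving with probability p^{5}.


K_10 has 10!/(2^{5}·5!) = 945 labelled perfect matchings.
For each such perfect matching H, let X_H = 1 if all 5 edges of H are present in G. Then P[X_H = 1] = p^{5} = (1/10)^{5} = 1/100000.
Summing the indicators: E[X] = Σ_H E[X_H] = 945 · p^{5} = 945 · 1/100000 = 189/20000.
Numerically: E[X] ≈ 0.00945.

E[X] = 945 · (1/10)^{5} = 189/20000 ≈ 0.00945.


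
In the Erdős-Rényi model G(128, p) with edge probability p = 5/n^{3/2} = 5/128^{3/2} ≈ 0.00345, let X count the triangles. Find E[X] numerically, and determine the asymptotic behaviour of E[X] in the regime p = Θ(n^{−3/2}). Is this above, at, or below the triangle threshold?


Number of potential triangles: C(128, 3) = 341376.
Each occurs with probability p³ ≈ (0.00345)³ ≈ 4.11590e-08.
By linearity: E[X] = C(128, 3)·p³ ≈ 341376 · 4.11590e-08 ≈ 0.014.
Since α = 3/2 > 1, p = c/n^{3/2} = o(1/n) is below the triangle threshold p ~ 1/n. Asymptotically E[X] ~ (c³/6)·n^{3(1−α)} = (5³/6)·n^{-1.5} → 0, so by Markov's inequality G has no triangles w.h.p.

E[X] ≈ 0.014; in regime p = Θ(1/n^{3/2}) E[X] tends to 0 (below the triangle threshold p ~ 1/n).


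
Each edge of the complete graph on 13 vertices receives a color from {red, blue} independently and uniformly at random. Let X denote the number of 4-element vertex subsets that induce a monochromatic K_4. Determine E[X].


Let X = Σ_S X_S over the C(13, 4) = 715 subsets S of size 4, where X_S = 1 if the K_4 on S is monochromatic.
For a fixed S, the K_4 on S has C(4, 2) = 6 edges. P[all 6 edges red] = (1/2)^6, and likewise for blue, so P[monochromatic] = 2·(1/2)^6 = 2^{1 − 6} = 1/32.
Summing: E[X] = C(13, 4) · 2^{1 − 6} = 715 · 1/32 = 715/32.
Numerically: E[X] ≈ 22.34375.

E[X] = C(13,4)·2^(1−C(4,2)) = 715/32 ≈ 22.34375.


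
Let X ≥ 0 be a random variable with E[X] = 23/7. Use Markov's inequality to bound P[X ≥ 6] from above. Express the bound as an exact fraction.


μ = E[X] = 23/7, a = 6.
Markov: P[X ≥ 6] ≤ μ/a = (23/7)/6 = 23/42.
Numerically: ≈ 0.548.
(Since a = 6 > μ = 3.286, the bound 23/42 is < 1 and informative.)

P[X ≥ 6] ≤ 23/42 ≈ 0.548.


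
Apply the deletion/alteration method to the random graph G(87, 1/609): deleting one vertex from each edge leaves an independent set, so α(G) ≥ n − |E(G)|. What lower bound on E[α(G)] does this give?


E[|E(G)|] = C(87, 2)·p = 3741 · (1/609) = 43/7.
E[α(G)] ≥ n − E[|E(G)|] = 87 − 43/7 = 566/7.
Numerically: ≈ 80.857.
(This is only a lower bound; the true E[α(G)] may be larger.)

E[α(G)] ≥ 566/7 ≈ 80.857.


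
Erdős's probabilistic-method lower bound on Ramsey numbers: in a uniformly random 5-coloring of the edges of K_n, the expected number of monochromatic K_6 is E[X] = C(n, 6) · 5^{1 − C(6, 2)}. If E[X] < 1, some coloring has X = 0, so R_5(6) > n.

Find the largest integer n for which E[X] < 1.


We need C(n, 6) · 5^{1 − 15} < 1, i.e. C(n, 6) < 5^{15 − 1} = 6103515625.
Check values of n near the boundary:
  n = 126: C(126, 6) = 4925156775; 4925156775 < 6103515625? YES
  n = 127: C(127, 6) = 5169379425; 5169379425 < 6103515625? YES
  n = 128: C(128, 6) = 5423611200; 5423611200 < 6103515625? YES
  n = 129: C(129, 6) = 5688177600; 5688177600 < 6103515625? YES
  n = 130: C(130, 6) = 5963412000; 5963412000 < 6103515625? YES
  n = 131: C(131, 6) = 6249655776; 6249655776 < 6103515625? NO
  n = 132: C(132, 6) = 6547258432; 6547258432 < 6103515625? NO
  n = 133: C(133, 6) = 6856577728; 6856577728 < 6103515625? NO
The largest n with C(n, 6) < 6103515625 is n = 130 (where E[X] = 47707296/48828125 ≈ 0.97705). Hence R_5(6) > 130, i.e. R_5(6) ≥ 131.

Largest n = 130; hence R_5(6) > 130.


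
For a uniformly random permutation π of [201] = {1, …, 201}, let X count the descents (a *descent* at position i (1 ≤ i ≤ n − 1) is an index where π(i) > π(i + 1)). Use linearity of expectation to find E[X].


Write X = Σ X_I over i = 1, …, 200, with X_I the indicator of one descent.
There are 200 indicators.
For each fixed i, the pair (π(i), π(i+1)) is a uniformly random ordered pair of distinct values from {1, …, 201}; by symmetry P[π(i) > π(i+1)] = 1/2.
By linearity: E[X] = 200 · (1/2) = (201 − 1) · (1/2) = 100 ≈ 100.0000.

E[X] = 100 = 100.0000.


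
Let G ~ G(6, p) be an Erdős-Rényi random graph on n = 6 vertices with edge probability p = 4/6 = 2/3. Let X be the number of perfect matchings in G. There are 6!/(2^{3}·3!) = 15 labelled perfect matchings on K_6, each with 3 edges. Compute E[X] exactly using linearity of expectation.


K_6 has 6!/(2^{3}·3!) = 15 labelled perfect matchings.
For each such perfect matching H, let X_H = 1 if all 3 edges of H are present in G. Then P[X_H = 1] = p^{3} = (2/3)^{3} = 8/27.
By linearity of expectation: E[X] = Σ_H E[X_H] = 15 · p^{3} = 15 · 8/27 = 40/9.
Numerically: E[X] ≈ 4.444.

E[X] = 15 · (2/3)^{3} = 40/9 ≈ 4.444.


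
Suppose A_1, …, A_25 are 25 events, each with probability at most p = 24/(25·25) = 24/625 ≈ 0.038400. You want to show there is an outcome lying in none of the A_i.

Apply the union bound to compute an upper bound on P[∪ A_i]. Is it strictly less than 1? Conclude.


Union bound: P[∪_{i=1}^{25} A_i] ≤ Σ_i P[A_i] ≤ 25·p = 25·(24/625) = 24/25.
Numerically: 24/25 ≈ 0.960000.
Is 24/25 < 1? YES.
Since P[∪ A_i] ≤ 24/25 < 1, the complement has P[∩ A_i^c] ≥ 1 − 24/25 = 1/25 > 0, so some outcome avoids every A_i.

25·p = 24/25 ≈ 0.960000; existence CERTIFIED by the union bound.


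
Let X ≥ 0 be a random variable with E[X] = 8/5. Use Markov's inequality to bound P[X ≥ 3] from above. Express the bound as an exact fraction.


μ = E[X] = 8/5, a = 3.
Markov: P[X ≥ 3] ≤ μ/a = (8/5)/3 = 8/15.
Numerically: ≈ 0.533.
(Since a = 3 > μ = 1.600, the bound 8/15 is < 1 and informative.)

P[X ≥ 3] ≤ 8/15 ≈ 0.533.


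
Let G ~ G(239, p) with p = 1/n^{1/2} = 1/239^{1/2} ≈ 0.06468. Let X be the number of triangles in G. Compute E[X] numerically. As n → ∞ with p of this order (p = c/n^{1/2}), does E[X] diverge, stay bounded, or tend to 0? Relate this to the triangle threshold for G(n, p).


Number of potential triangles: C(239, 3) = 2246839.
Each occurs with probability p³ ≈ (0.06468)³ ≈ 2.706470e-04.
By linearity: E[X] = C(239, 3)·p³ ≈ 2246839 · 2.706470e-04 ≈ 608.1001.
Since α = 1/2 < 1, p = c/n^{1/2} ≫ 1/n is above the triangle threshold p ~ 1/n. Asymptotically E[X] ~ (c³/6)·n^{3(1−α)} = (1³/6)·n^{1.5} → ∞; triangles are abundant w.h.p.

E[X] ≈ 608.1001; in regime p = Θ(1/n^{1/2}) E[X] diverges (above the triangle threshold p ~ 1/n).


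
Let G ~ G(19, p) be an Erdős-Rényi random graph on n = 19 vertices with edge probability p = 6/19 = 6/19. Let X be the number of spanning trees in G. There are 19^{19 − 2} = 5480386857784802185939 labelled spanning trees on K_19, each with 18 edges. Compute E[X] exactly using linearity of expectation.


K_19 has 19^{19 − 2} = 5480386857784802185939 labelled spanning trees.
For each such spanning tree H, let X_H = 1 if all 18 edges of H are present in G. Then P[X_H = 1] = p^{18} = (6/19)^{18} = 101559956668416/104127350297911241532841.
By linearity of expectation: E[X] = Σ_H E[X_H] = 5480386857784802185939 · p^{18} = 5480386857784802185939 · 101559956668416/104127350297911241532841 = 101559956668416/19.
Numerically: E[X] ≈ 5.35e+12.

E[X] = 5480386857784802185939 · (6/19)^{18} = 101559956668416/19 ≈ 5.35e+12.


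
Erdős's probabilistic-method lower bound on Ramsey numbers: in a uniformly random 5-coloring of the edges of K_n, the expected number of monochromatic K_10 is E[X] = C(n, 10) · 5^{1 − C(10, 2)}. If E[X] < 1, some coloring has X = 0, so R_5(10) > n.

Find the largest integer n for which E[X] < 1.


We need C(n, 10) · 5^{1 − 45} < 1, i.e. C(n, 10) < 5^{45 − 1} = 5684341886080801486968994140625.
Check values of n near the boundary:
  n = 5389: C(5389, 10) = 5645340767466558997768874792926; 5645340767466558997768874792926 < 5684341886080801486968994140625? YES
  n = 5390: C(5390, 10) = 5655833965919099070255434039753; 5655833965919099070255434039753 < 5684341886080801486968994140625? YES
  n = 5391: C(5391, 10) = 5666344714787188828795213697883; 5666344714787188828795213697883 < 5684341886080801486968994140625? YES
  n = 5392: C(5392, 10) = 5676873040158402483252283957448; 5676873040158402483252283957448 < 5684341886080801486968994140625? YES
  n = 5393: C(5393, 10) = 5687418968154238267170642278008; 5687418968154238267170642278008 < 5684341886080801486968994140625? NO
  n = 5394: C(5394, 10) = 5697982524930156243149785372878; 5697982524930156243149785372878 < 5684341886080801486968994140625? NO
  n = 5395: C(5395, 10) = 5708563736675616143322765475706; 5708563736675616143322765475706 < 5684341886080801486968994140625? NO
The largest n with C(n, 10) < 5684341886080801486968994140625 is n = 5392 (where E[X] = 5676873040158402483252283957448/5684341886080801486968994140625 ≈ 0.999). Hence R_5(10) > 5392, i.e. R_5(10) ≥ 5393.

Largest n = 5392; hence R_5(10) > 5392.


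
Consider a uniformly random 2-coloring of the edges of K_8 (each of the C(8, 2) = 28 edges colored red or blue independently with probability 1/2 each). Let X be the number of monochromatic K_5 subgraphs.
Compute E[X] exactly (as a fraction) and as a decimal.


Let X = Σ_S X_S over the C(8, 5) = 56 subsets S of size 5, where X_S = 1 if the K_5 on S is monochromatic.
For a fixed S, the K_5 on S has C(5, 2) = 10 edges. P[all 10 edges red] = (1/2)^10, and likewise for blue, so P[monochromatic] = 2·(1/2)^10 = 2^{1 − 10} = 1/512.
By linearity of expectation: E[X] = C(8, 5) · 2^{1 − 10} = 56 · 1/512 = 7/64.
Numerically: E[X] ≈ 0.109375.

E[X] = C(8,5)·2^(1−C(5,2)) = 7/64 ≈ 0.109375.


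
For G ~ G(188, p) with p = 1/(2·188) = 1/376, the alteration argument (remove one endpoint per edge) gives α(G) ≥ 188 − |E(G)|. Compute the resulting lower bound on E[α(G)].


E[|E(G)|] = C(188, 2)·p = 17578 · (1/376) = 187/4.
E[α(G)] ≥ n − E[|E(G)|] = 188 − 187/4 = 565/4.
Numerically: ≈ 141.250000.
(This is only a lower bound; the true E[α(G)] may be larger.)

E[α(G)] ≥ 565/4 ≈ 141.250000.


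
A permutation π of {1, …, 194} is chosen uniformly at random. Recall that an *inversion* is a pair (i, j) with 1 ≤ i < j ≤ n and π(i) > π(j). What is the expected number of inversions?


Write X = Σ X_I over the C(194, 2) = 18721 pairs i < j, with X_I the indicator of one inversion.
There are 18721 indicators.
For each fixed pair i < j, the values π(i) and π(j) are two distinct elements of {1, …, 194} in uniformly random order; by symmetry P[π(i) > π(j)] = 1/2.
By linearity: E[X] = 18721 · (1/2) = C(194, 2) · (1/2) = 18721/2 = 18721/2 ≈ 9360.500.

E[X] = 18721/2 = 9360.500.


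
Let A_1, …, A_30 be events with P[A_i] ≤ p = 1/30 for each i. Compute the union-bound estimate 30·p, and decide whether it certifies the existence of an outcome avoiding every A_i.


Union bound: P[∪_{i=1}^{30} A_i] ≤ Σ_i P[A_i] ≤ 30·p = 30·(1/30) = 1.
Numerically: 1 ≈ 1.00000.
Is 1 < 1? NO.
Since the bound 1 is ≥ 1, the union bound is uninformative here; it does NOT by itself certify existence.

30·p = 1 ≈ 1.00000; existence NOT certified by the union bound.


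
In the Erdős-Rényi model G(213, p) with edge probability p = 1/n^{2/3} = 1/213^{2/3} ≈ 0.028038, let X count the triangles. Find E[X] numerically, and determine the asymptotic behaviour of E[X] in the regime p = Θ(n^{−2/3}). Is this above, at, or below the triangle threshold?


Number of potential triangles: C(213, 3) = 1587986.
Each occurs with probability p³ ≈ (0.028038)³ ≈ 2.2041482e-05.
By linearity: E[X] = C(213, 3)·p³ ≈ 1587986 · 2.2041482e-05 ≈ 35.00156.
Since α = 2/3 < 1, p = c/n^{2/3} ≫ 1/n is above the triangle threshold p ~ 1/n. Asymptotically E[X] ~ (c³/6)·n^{3(1−α)} = (1³/6)·n^{1} → ∞; triangles are abundant w.h.p.

E[X] ≈ 35.00156; in regime p = Θ(1/n^{2/3}) E[X] diverges (above the triangle threshold p ~ 1/n).


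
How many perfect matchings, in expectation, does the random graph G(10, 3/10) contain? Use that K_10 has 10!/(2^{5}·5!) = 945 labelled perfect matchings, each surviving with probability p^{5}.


K_10 has 10!/(2^{5}·5!) = 945 labelled perfect matchings.
For each such perfect matching H, let X_H = 1 if all 5 edges of H are present in G. Then P[X_H = 1] = p^{5} = (3/10)^{5} = 243/100000.
Summing the indicators: E[X] = Σ_H E[X_H] = 945 · p^{5} = 945 · 243/100000 = 45927/20000.
Numerically: E[X] ≈ 2.29635.

E[X] = 945 · (3/10)^{5} = 45927/20000 ≈ 2.29635.


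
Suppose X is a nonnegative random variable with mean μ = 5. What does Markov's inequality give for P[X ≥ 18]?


μ = E[X] = 5, a = 18.
Markov: P[X ≥ 18] ≤ μ/a = (5)/18 = 5/18.
Numerically: ≈ 0.278.
(Since a = 18 > μ = 5.000, the bound 5/18 is < 1 and informative.)

P[X ≥ 18] ≤ 5/18 ≈ 0.278.


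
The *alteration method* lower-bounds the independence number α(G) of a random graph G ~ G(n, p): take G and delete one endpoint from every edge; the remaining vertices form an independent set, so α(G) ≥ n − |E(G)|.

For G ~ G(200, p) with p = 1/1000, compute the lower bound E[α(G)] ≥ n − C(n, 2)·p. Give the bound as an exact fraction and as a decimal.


E[|E(G)|] = C(200, 2)·p = 19900 · (1/1000) = 199/10.
E[α(G)] ≥ n − E[|E(G)|] = 200 − 199/10 = 1801/10.
Numerically: ≈ 180.1000.
(This is only a lower bound; the true E[α(G)] may be larger.)

E[α(G)] ≥ 1801/10 ≈ 180.1000.


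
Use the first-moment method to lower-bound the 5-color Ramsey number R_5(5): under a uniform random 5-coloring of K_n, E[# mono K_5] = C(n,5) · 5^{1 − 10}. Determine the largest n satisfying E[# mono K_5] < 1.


We need C(n, 5) · 5^{1 − 10} < 1, i.e. C(n, 5) < 5^{10 − 1} = 1953125.
Check values of n near the boundary:
  n = 44: C(44, 5) = 1086008; 1086008 < 1953125? YES
  n = 45: C(45, 5) = 1221759; 1221759 < 1953125? YES
  n = 46: C(46, 5) = 1370754; 1370754 < 1953125? YES
  n = 47: C(47, 5) = 1533939; 1533939 < 1953125? YES
  n = 48: C(48, 5) = 1712304; 1712304 < 1953125? YES
  n = 49: C(49, 5) = 1906884; 1906884 < 1953125? YES
  n = 50: C(50, 5) = 2118760; 2118760 < 1953125? NO
The largest n with C(n, 5) < 1953125 is n = 49 (where E[X] = 1906884/1953125 ≈ 0.976325). Hence R_5(5) > 49, i.e. R_5(5) ≥ 50.

Largest n = 49; hence R_5(5) > 49.


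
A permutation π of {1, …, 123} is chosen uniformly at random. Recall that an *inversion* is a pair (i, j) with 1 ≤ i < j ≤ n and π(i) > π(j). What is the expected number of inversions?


Write X = Σ X_I over the C(123, 2) = 7503 pairs i < j, with X_I the indicator of one inversion.
There are 7503 indicators.
For each fixed pair i < j, the values π(i) and π(j) are two distinct elements of {1, …, 123} in uniformly random order; by symmetry P[π(i) > π(j)] = 1/2.
By linearity: E[X] = 7503 · (1/2) = C(123, 2) · (1/2) = 7503/2 = 7503/2 ≈ 3751.500.

E[X] = 7503/2 = 3751.500.


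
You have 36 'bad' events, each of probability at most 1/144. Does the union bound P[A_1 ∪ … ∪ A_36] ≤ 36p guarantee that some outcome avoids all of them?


Union bound: P[∪_{i=1}^{36} A_i] ≤ Σ_i P[A_i] ≤ 36·p = 36·(1/144) = 1/4.
Numerically: 1/4 ≈ 0.2500000.
Is 1/4 < 1? YES.
Since P[∪ A_i] ≤ 1/4 < 1, the complement has P[∩ A_i^c] ≥ 1 − 1/4 = 3/4 > 0, so some outcome avoids every A_i.

36·p = 1/4 ≈ 0.2500000; existence CERTIFIED by the union bound.


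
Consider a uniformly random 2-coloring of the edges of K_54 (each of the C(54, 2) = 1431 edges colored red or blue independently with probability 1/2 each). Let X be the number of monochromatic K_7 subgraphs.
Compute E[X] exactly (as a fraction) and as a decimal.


Let X = Σ_S X_S over the C(54, 7) = 177100560 subsets S of size 7, where X_S = 1 if the K_7 on S is monochromatic.
For a fixed S, the K_7 on S has C(7, 2) = 21 edges. P[all 21 edges red] = (1/2)^21, and likewise for blue, so P[monochromatic] = 2·(1/2)^21 = 2^{1 − 21} = 1/1048576.
Summing: E[X] = C(54, 7) · 2^{1 − 21} = 177100560 · 1/1048576 = 11068785/65536.
Numerically: E[X] ≈ 168.896255.

E[X] = C(54,7)·2^(1−C(7,2)) = 11068785/65536 ≈ 168.896255.


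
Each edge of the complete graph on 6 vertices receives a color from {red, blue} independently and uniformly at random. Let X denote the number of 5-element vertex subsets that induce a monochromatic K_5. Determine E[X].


Let X = Σ_S X_S over the C(6, 5) = 6 subsets S of size 5, where X_S = 1 if the K_5 on S is monochromatic.
For a fixed S, the K_5 on S has C(5, 2) = 10 edges. P[all 10 edges red] = (1/2)^10, and likewise for blue, so P[monochromatic] = 2·(1/2)^10 = 2^{1 − 10} = 1/512.
Summing: E[X] = C(6, 5) · 2^{1 − 10} = 6 · 1/512 = 3/256.
Numerically: E[X] ≈ 0.012.

E[X] = C(6,5)·2^(1−C(5,2)) = 3/256 ≈ 0.012.


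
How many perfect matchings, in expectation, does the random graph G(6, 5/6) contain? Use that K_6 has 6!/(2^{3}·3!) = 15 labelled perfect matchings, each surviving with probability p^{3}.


K_6 has 6!/(2^{3}·3!) = 15 labelled perfect matchings.
For each such perfect matching H, let X_H = 1 if all 3 edges of H are present in G. Then P[X_H = 1] = p^{3} = (5/6)^{3} = 125/216.
By linearity of expectation: E[X] = Σ_H E[X_H] = 15 · p^{3} = 15 · 125/216 = 625/72.
Numerically: E[X] ≈ 8.68.

E[X] = 15 · (5/6)^{3} = 625/72 ≈ 8.68.


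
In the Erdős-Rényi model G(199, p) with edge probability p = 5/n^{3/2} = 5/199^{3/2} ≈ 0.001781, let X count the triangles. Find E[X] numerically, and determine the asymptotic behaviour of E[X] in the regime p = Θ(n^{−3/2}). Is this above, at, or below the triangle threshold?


Number of potential triangles: C(199, 3) = 1293699.
Each occurs with probability p³ ≈ (0.001781)³ ≈ 5.650296e-09.
By linearity: E[X] = C(199, 3)·p³ ≈ 1293699 · 5.650296e-09 ≈ 0.0073.
Since α = 3/2 > 1, p = c/n^{3/2} = o(1/n) is below the triangle threshold p ~ 1/n. Asymptotically E[X] ~ (c³/6)·n^{3(1−α)} = (5³/6)·n^{-1.5} → 0, so by Markov's inequality G has no triangles w.h.p.

E[X] ≈ 0.0073; in regime p = Θ(1/n^{3/2}) E[X] tends to 0 (below the triangle threshold p ~ 1/n).
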